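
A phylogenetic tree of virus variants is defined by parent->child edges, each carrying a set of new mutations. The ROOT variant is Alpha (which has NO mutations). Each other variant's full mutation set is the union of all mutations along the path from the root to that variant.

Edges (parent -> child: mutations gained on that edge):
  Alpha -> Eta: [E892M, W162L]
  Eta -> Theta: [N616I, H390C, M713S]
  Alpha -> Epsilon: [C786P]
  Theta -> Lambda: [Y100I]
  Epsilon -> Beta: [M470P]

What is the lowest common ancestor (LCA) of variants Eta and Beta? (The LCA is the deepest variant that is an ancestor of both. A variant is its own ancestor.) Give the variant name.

Path from root to Eta: Alpha -> Eta
  ancestors of Eta: {Alpha, Eta}
Path from root to Beta: Alpha -> Epsilon -> Beta
  ancestors of Beta: {Alpha, Epsilon, Beta}
Common ancestors: {Alpha}
Walk up from Beta: Beta (not in ancestors of Eta), Epsilon (not in ancestors of Eta), Alpha (in ancestors of Eta)
Deepest common ancestor (LCA) = Alpha

Answer: Alpha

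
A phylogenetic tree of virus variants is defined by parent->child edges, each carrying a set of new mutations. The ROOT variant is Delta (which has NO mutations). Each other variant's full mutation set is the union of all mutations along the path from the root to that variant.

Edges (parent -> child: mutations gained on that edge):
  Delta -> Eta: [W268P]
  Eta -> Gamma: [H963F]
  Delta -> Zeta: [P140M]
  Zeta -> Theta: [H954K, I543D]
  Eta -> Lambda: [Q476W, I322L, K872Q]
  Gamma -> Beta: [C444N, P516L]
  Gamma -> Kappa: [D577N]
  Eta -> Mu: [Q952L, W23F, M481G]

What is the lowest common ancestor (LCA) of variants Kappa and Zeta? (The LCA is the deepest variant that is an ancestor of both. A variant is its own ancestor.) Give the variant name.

Path from root to Kappa: Delta -> Eta -> Gamma -> Kappa
  ancestors of Kappa: {Delta, Eta, Gamma, Kappa}
Path from root to Zeta: Delta -> Zeta
  ancestors of Zeta: {Delta, Zeta}
Common ancestors: {Delta}
Walk up from Zeta: Zeta (not in ancestors of Kappa), Delta (in ancestors of Kappa)
Deepest common ancestor (LCA) = Delta

Answer: Delta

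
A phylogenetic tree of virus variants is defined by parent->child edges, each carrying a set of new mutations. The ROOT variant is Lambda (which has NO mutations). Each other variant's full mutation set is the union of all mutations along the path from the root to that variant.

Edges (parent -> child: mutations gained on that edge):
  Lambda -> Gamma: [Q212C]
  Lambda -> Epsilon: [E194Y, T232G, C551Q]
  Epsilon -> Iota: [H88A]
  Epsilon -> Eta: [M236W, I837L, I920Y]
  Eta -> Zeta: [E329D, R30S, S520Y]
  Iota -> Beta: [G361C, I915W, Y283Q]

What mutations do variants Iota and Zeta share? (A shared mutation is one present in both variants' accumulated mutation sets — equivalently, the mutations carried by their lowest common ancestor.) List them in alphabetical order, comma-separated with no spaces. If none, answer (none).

Accumulating mutations along path to Iota:
  At Lambda: gained [] -> total []
  At Epsilon: gained ['E194Y', 'T232G', 'C551Q'] -> total ['C551Q', 'E194Y', 'T232G']
  At Iota: gained ['H88A'] -> total ['C551Q', 'E194Y', 'H88A', 'T232G']
Mutations(Iota) = ['C551Q', 'E194Y', 'H88A', 'T232G']
Accumulating mutations along path to Zeta:
  At Lambda: gained [] -> total []
  At Epsilon: gained ['E194Y', 'T232G', 'C551Q'] -> total ['C551Q', 'E194Y', 'T232G']
  At Eta: gained ['M236W', 'I837L', 'I920Y'] -> total ['C551Q', 'E194Y', 'I837L', 'I920Y', 'M236W', 'T232G']
  At Zeta: gained ['E329D', 'R30S', 'S520Y'] -> total ['C551Q', 'E194Y', 'E329D', 'I837L', 'I920Y', 'M236W', 'R30S', 'S520Y', 'T232G']
Mutations(Zeta) = ['C551Q', 'E194Y', 'E329D', 'I837L', 'I920Y', 'M236W', 'R30S', 'S520Y', 'T232G']
Intersection: ['C551Q', 'E194Y', 'H88A', 'T232G'] ∩ ['C551Q', 'E194Y', 'E329D', 'I837L', 'I920Y', 'M236W', 'R30S', 'S520Y', 'T232G'] = ['C551Q', 'E194Y', 'T232G']

Answer: C551Q,E194Y,T232G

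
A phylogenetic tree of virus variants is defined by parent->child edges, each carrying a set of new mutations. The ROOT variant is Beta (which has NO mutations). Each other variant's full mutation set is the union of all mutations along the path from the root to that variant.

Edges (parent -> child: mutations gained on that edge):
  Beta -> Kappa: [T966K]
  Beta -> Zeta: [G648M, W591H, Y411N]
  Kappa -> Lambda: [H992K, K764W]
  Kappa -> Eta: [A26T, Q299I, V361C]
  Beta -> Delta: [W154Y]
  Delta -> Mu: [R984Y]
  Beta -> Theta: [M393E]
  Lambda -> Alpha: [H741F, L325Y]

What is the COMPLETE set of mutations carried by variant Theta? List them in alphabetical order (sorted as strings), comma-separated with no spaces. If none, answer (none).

Answer: M393E

Derivation:
At Beta: gained [] -> total []
At Theta: gained ['M393E'] -> total ['M393E']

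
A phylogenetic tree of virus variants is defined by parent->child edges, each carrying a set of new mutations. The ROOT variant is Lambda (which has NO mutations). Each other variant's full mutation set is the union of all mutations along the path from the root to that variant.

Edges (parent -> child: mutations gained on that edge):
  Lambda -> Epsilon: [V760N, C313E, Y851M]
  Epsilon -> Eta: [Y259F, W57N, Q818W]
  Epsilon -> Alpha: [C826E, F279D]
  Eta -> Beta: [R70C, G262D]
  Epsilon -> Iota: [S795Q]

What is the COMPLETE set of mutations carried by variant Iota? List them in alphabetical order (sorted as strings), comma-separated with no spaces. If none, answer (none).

At Lambda: gained [] -> total []
At Epsilon: gained ['V760N', 'C313E', 'Y851M'] -> total ['C313E', 'V760N', 'Y851M']
At Iota: gained ['S795Q'] -> total ['C313E', 'S795Q', 'V760N', 'Y851M']

Answer: C313E,S795Q,V760N,Y851M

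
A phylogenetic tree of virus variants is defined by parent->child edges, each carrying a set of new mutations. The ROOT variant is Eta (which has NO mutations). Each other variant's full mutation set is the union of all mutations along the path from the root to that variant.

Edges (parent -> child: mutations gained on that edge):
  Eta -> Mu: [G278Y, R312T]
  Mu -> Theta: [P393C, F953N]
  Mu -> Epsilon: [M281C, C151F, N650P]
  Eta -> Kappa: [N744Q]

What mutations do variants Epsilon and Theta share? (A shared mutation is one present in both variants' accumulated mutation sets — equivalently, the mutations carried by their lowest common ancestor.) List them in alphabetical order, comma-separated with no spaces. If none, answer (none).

Accumulating mutations along path to Epsilon:
  At Eta: gained [] -> total []
  At Mu: gained ['G278Y', 'R312T'] -> total ['G278Y', 'R312T']
  At Epsilon: gained ['M281C', 'C151F', 'N650P'] -> total ['C151F', 'G278Y', 'M281C', 'N650P', 'R312T']
Mutations(Epsilon) = ['C151F', 'G278Y', 'M281C', 'N650P', 'R312T']
Accumulating mutations along path to Theta:
  At Eta: gained [] -> total []
  At Mu: gained ['G278Y', 'R312T'] -> total ['G278Y', 'R312T']
  At Theta: gained ['P393C', 'F953N'] -> total ['F953N', 'G278Y', 'P393C', 'R312T']
Mutations(Theta) = ['F953N', 'G278Y', 'P393C', 'R312T']
Intersection: ['C151F', 'G278Y', 'M281C', 'N650P', 'R312T'] ∩ ['F953N', 'G278Y', 'P393C', 'R312T'] = ['G278Y', 'R312T']

Answer: G278Y,R312T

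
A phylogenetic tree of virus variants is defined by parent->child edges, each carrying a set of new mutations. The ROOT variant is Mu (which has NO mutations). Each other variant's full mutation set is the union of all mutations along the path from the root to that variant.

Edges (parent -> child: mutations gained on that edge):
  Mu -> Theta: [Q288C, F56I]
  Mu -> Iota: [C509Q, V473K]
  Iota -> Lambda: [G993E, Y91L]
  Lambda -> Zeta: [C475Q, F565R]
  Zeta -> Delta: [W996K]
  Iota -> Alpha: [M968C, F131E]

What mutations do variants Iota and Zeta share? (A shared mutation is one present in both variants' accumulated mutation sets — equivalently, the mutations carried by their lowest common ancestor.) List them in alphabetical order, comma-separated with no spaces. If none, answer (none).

Answer: C509Q,V473K

Derivation:
Accumulating mutations along path to Iota:
  At Mu: gained [] -> total []
  At Iota: gained ['C509Q', 'V473K'] -> total ['C509Q', 'V473K']
Mutations(Iota) = ['C509Q', 'V473K']
Accumulating mutations along path to Zeta:
  At Mu: gained [] -> total []
  At Iota: gained ['C509Q', 'V473K'] -> total ['C509Q', 'V473K']
  At Lambda: gained ['G993E', 'Y91L'] -> total ['C509Q', 'G993E', 'V473K', 'Y91L']
  At Zeta: gained ['C475Q', 'F565R'] -> total ['C475Q', 'C509Q', 'F565R', 'G993E', 'V473K', 'Y91L']
Mutations(Zeta) = ['C475Q', 'C509Q', 'F565R', 'G993E', 'V473K', 'Y91L']
Intersection: ['C509Q', 'V473K'] ∩ ['C475Q', 'C509Q', 'F565R', 'G993E', 'V473K', 'Y91L'] = ['C509Q', 'V473K']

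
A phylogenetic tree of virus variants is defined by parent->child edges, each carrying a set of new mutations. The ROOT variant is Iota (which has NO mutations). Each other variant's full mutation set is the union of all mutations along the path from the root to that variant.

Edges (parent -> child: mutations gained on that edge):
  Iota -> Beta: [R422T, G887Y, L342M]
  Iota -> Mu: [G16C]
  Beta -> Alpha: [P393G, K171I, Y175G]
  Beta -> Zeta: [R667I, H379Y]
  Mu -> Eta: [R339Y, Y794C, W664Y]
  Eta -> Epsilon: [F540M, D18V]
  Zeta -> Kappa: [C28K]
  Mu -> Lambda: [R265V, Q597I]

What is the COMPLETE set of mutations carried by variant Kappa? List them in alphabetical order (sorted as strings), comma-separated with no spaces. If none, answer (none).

At Iota: gained [] -> total []
At Beta: gained ['R422T', 'G887Y', 'L342M'] -> total ['G887Y', 'L342M', 'R422T']
At Zeta: gained ['R667I', 'H379Y'] -> total ['G887Y', 'H379Y', 'L342M', 'R422T', 'R667I']
At Kappa: gained ['C28K'] -> total ['C28K', 'G887Y', 'H379Y', 'L342M', 'R422T', 'R667I']

Answer: C28K,G887Y,H379Y,L342M,R422T,R667I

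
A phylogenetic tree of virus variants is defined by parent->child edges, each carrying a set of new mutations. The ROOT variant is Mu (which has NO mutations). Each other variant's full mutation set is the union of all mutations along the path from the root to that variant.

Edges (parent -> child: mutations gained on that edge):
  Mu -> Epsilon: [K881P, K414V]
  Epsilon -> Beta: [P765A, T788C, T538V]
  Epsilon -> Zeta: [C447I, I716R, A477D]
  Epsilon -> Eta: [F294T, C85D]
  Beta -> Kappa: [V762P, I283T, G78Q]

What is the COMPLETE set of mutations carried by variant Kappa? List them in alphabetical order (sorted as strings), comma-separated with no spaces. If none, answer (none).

At Mu: gained [] -> total []
At Epsilon: gained ['K881P', 'K414V'] -> total ['K414V', 'K881P']
At Beta: gained ['P765A', 'T788C', 'T538V'] -> total ['K414V', 'K881P', 'P765A', 'T538V', 'T788C']
At Kappa: gained ['V762P', 'I283T', 'G78Q'] -> total ['G78Q', 'I283T', 'K414V', 'K881P', 'P765A', 'T538V', 'T788C', 'V762P']

Answer: G78Q,I283T,K414V,K881P,P765A,T538V,T788C,V762P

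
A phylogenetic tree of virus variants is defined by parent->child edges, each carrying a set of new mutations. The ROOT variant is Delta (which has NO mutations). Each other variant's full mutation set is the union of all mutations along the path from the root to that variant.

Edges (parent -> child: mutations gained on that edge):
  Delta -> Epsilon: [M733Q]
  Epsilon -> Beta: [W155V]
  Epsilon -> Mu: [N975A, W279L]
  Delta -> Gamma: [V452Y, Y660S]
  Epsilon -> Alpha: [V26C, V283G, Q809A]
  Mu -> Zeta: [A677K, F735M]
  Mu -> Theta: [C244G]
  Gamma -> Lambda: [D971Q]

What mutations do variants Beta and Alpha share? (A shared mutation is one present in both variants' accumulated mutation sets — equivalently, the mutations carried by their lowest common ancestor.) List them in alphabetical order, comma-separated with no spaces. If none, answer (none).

Accumulating mutations along path to Beta:
  At Delta: gained [] -> total []
  At Epsilon: gained ['M733Q'] -> total ['M733Q']
  At Beta: gained ['W155V'] -> total ['M733Q', 'W155V']
Mutations(Beta) = ['M733Q', 'W155V']
Accumulating mutations along path to Alpha:
  At Delta: gained [] -> total []
  At Epsilon: gained ['M733Q'] -> total ['M733Q']
  At Alpha: gained ['V26C', 'V283G', 'Q809A'] -> total ['M733Q', 'Q809A', 'V26C', 'V283G']
Mutations(Alpha) = ['M733Q', 'Q809A', 'V26C', 'V283G']
Intersection: ['M733Q', 'W155V'] ∩ ['M733Q', 'Q809A', 'V26C', 'V283G'] = ['M733Q']

Answer: M733Q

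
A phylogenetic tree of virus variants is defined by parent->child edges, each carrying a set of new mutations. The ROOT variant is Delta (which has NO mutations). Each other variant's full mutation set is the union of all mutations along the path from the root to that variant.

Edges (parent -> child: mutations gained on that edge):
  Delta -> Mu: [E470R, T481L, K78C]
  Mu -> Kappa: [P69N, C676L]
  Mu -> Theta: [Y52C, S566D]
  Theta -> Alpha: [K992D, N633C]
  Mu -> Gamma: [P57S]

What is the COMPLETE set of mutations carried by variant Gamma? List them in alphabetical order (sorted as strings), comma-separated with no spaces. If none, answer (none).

Answer: E470R,K78C,P57S,T481L

Derivation:
At Delta: gained [] -> total []
At Mu: gained ['E470R', 'T481L', 'K78C'] -> total ['E470R', 'K78C', 'T481L']
At Gamma: gained ['P57S'] -> total ['E470R', 'K78C', 'P57S', 'T481L']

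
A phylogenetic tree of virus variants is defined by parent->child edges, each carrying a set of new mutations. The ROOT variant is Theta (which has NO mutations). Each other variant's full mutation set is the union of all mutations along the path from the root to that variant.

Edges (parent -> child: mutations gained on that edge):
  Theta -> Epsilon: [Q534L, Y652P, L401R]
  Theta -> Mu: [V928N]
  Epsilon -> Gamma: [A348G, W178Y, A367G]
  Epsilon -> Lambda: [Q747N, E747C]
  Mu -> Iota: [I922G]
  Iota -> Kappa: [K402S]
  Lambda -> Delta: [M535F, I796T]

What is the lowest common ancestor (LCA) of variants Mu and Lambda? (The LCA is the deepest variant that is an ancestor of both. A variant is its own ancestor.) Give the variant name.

Path from root to Mu: Theta -> Mu
  ancestors of Mu: {Theta, Mu}
Path from root to Lambda: Theta -> Epsilon -> Lambda
  ancestors of Lambda: {Theta, Epsilon, Lambda}
Common ancestors: {Theta}
Walk up from Lambda: Lambda (not in ancestors of Mu), Epsilon (not in ancestors of Mu), Theta (in ancestors of Mu)
Deepest common ancestor (LCA) = Theta

Answer: Theta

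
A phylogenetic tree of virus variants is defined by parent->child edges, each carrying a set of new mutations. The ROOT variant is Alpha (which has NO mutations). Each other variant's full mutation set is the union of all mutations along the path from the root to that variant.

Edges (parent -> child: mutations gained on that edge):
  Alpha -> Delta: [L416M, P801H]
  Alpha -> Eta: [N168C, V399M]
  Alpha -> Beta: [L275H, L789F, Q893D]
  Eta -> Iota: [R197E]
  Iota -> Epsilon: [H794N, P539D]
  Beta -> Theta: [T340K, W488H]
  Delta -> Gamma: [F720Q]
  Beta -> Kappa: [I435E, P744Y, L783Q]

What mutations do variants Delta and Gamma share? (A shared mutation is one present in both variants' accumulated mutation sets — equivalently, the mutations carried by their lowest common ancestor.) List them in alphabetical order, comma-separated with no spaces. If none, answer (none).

Accumulating mutations along path to Delta:
  At Alpha: gained [] -> total []
  At Delta: gained ['L416M', 'P801H'] -> total ['L416M', 'P801H']
Mutations(Delta) = ['L416M', 'P801H']
Accumulating mutations along path to Gamma:
  At Alpha: gained [] -> total []
  At Delta: gained ['L416M', 'P801H'] -> total ['L416M', 'P801H']
  At Gamma: gained ['F720Q'] -> total ['F720Q', 'L416M', 'P801H']
Mutations(Gamma) = ['F720Q', 'L416M', 'P801H']
Intersection: ['L416M', 'P801H'] ∩ ['F720Q', 'L416M', 'P801H'] = ['L416M', 'P801H']

Answer: L416M,P801H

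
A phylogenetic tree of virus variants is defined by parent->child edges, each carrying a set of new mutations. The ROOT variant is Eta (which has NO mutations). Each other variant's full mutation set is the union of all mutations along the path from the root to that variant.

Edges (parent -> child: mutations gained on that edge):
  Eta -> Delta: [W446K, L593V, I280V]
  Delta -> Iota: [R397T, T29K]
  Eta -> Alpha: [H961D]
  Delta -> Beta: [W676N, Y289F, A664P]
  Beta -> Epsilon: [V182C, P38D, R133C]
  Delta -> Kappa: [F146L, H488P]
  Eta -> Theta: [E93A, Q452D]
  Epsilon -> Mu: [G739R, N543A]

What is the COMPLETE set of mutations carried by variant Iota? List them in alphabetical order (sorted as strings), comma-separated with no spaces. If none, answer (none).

At Eta: gained [] -> total []
At Delta: gained ['W446K', 'L593V', 'I280V'] -> total ['I280V', 'L593V', 'W446K']
At Iota: gained ['R397T', 'T29K'] -> total ['I280V', 'L593V', 'R397T', 'T29K', 'W446K']

Answer: I280V,L593V,R397T,T29K,W446K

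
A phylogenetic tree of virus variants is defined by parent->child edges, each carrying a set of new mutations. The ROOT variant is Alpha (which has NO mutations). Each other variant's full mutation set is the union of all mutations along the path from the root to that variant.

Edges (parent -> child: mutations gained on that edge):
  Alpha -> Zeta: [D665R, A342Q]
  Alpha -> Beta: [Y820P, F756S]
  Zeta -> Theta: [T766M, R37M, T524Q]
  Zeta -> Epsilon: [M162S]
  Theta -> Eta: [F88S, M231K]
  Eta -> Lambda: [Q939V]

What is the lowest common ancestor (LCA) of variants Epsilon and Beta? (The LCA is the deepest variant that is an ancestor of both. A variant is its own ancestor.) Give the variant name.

Path from root to Epsilon: Alpha -> Zeta -> Epsilon
  ancestors of Epsilon: {Alpha, Zeta, Epsilon}
Path from root to Beta: Alpha -> Beta
  ancestors of Beta: {Alpha, Beta}
Common ancestors: {Alpha}
Walk up from Beta: Beta (not in ancestors of Epsilon), Alpha (in ancestors of Epsilon)
Deepest common ancestor (LCA) = Alpha

Answer: Alpha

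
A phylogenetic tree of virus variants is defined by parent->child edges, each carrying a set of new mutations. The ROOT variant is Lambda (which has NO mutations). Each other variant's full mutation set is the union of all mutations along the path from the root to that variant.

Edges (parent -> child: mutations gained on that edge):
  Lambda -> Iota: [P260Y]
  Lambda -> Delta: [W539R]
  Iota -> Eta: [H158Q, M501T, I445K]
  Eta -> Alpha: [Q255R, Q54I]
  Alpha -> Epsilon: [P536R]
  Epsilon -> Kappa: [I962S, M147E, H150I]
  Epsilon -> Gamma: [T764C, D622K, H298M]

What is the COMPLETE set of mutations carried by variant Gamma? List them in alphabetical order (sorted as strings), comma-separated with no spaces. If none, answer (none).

At Lambda: gained [] -> total []
At Iota: gained ['P260Y'] -> total ['P260Y']
At Eta: gained ['H158Q', 'M501T', 'I445K'] -> total ['H158Q', 'I445K', 'M501T', 'P260Y']
At Alpha: gained ['Q255R', 'Q54I'] -> total ['H158Q', 'I445K', 'M501T', 'P260Y', 'Q255R', 'Q54I']
At Epsilon: gained ['P536R'] -> total ['H158Q', 'I445K', 'M501T', 'P260Y', 'P536R', 'Q255R', 'Q54I']
At Gamma: gained ['T764C', 'D622K', 'H298M'] -> total ['D622K', 'H158Q', 'H298M', 'I445K', 'M501T', 'P260Y', 'P536R', 'Q255R', 'Q54I', 'T764C']

Answer: D622K,H158Q,H298M,I445K,M501T,P260Y,P536R,Q255R,Q54I,T764C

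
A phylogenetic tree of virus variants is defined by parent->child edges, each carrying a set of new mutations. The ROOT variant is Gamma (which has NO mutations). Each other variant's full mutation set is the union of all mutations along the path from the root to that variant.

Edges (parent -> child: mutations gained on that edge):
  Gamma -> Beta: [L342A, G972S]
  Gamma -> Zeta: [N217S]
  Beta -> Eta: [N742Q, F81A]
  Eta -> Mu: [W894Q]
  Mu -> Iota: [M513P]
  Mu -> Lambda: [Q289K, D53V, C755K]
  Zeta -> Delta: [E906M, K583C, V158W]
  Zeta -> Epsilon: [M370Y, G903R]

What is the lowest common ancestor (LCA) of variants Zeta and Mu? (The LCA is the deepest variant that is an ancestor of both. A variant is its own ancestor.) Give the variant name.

Answer: Gamma

Derivation:
Path from root to Zeta: Gamma -> Zeta
  ancestors of Zeta: {Gamma, Zeta}
Path from root to Mu: Gamma -> Beta -> Eta -> Mu
  ancestors of Mu: {Gamma, Beta, Eta, Mu}
Common ancestors: {Gamma}
Walk up from Mu: Mu (not in ancestors of Zeta), Eta (not in ancestors of Zeta), Beta (not in ancestors of Zeta), Gamma (in ancestors of Zeta)
Deepest common ancestor (LCA) = Gamma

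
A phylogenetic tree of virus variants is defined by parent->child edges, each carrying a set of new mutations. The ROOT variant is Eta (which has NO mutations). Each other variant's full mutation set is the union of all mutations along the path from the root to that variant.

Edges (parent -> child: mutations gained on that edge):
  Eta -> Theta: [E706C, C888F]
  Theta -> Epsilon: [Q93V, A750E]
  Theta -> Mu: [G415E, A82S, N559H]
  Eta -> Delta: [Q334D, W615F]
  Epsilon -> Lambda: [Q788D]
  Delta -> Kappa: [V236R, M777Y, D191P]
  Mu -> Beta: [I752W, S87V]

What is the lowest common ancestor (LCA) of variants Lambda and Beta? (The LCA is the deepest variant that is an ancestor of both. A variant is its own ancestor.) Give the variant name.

Answer: Theta

Derivation:
Path from root to Lambda: Eta -> Theta -> Epsilon -> Lambda
  ancestors of Lambda: {Eta, Theta, Epsilon, Lambda}
Path from root to Beta: Eta -> Theta -> Mu -> Beta
  ancestors of Beta: {Eta, Theta, Mu, Beta}
Common ancestors: {Eta, Theta}
Walk up from Beta: Beta (not in ancestors of Lambda), Mu (not in ancestors of Lambda), Theta (in ancestors of Lambda), Eta (in ancestors of Lambda)
Deepest common ancestor (LCA) = Theta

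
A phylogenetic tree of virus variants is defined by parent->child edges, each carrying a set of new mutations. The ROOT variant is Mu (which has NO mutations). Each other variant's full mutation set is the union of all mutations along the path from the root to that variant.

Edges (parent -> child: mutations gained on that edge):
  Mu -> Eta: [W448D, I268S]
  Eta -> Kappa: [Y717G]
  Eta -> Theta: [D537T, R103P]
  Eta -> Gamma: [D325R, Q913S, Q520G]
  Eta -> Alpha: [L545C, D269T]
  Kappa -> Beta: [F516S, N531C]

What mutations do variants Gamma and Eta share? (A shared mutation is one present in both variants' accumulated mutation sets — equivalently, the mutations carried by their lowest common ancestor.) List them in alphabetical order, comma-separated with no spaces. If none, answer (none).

Accumulating mutations along path to Gamma:
  At Mu: gained [] -> total []
  At Eta: gained ['W448D', 'I268S'] -> total ['I268S', 'W448D']
  At Gamma: gained ['D325R', 'Q913S', 'Q520G'] -> total ['D325R', 'I268S', 'Q520G', 'Q913S', 'W448D']
Mutations(Gamma) = ['D325R', 'I268S', 'Q520G', 'Q913S', 'W448D']
Accumulating mutations along path to Eta:
  At Mu: gained [] -> total []
  At Eta: gained ['W448D', 'I268S'] -> total ['I268S', 'W448D']
Mutations(Eta) = ['I268S', 'W448D']
Intersection: ['D325R', 'I268S', 'Q520G', 'Q913S', 'W448D'] ∩ ['I268S', 'W448D'] = ['I268S', 'W448D']

Answer: I268S,W448D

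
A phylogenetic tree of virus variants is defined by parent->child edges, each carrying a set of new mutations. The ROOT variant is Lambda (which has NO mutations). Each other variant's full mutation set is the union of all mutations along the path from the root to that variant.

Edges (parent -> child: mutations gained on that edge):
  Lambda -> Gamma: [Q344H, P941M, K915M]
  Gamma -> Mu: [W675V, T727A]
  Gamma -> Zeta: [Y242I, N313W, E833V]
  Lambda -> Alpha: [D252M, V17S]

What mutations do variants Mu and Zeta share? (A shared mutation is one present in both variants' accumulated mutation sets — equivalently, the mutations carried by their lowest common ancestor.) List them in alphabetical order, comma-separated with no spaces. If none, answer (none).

Accumulating mutations along path to Mu:
  At Lambda: gained [] -> total []
  At Gamma: gained ['Q344H', 'P941M', 'K915M'] -> total ['K915M', 'P941M', 'Q344H']
  At Mu: gained ['W675V', 'T727A'] -> total ['K915M', 'P941M', 'Q344H', 'T727A', 'W675V']
Mutations(Mu) = ['K915M', 'P941M', 'Q344H', 'T727A', 'W675V']
Accumulating mutations along path to Zeta:
  At Lambda: gained [] -> total []
  At Gamma: gained ['Q344H', 'P941M', 'K915M'] -> total ['K915M', 'P941M', 'Q344H']
  At Zeta: gained ['Y242I', 'N313W', 'E833V'] -> total ['E833V', 'K915M', 'N313W', 'P941M', 'Q344H', 'Y242I']
Mutations(Zeta) = ['E833V', 'K915M', 'N313W', 'P941M', 'Q344H', 'Y242I']
Intersection: ['K915M', 'P941M', 'Q344H', 'T727A', 'W675V'] ∩ ['E833V', 'K915M', 'N313W', 'P941M', 'Q344H', 'Y242I'] = ['K915M', 'P941M', 'Q344H']

Answer: K915M,P941M,Q344H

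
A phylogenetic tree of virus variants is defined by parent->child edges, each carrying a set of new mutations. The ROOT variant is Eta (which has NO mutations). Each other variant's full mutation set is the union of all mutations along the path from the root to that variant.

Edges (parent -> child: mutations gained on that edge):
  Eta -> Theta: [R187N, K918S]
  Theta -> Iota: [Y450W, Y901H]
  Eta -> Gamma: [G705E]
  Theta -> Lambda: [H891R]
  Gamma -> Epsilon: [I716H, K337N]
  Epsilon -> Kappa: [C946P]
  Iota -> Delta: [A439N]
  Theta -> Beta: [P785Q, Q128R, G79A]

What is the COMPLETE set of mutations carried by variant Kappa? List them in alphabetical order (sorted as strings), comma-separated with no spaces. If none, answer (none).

Answer: C946P,G705E,I716H,K337N

Derivation:
At Eta: gained [] -> total []
At Gamma: gained ['G705E'] -> total ['G705E']
At Epsilon: gained ['I716H', 'K337N'] -> total ['G705E', 'I716H', 'K337N']
At Kappa: gained ['C946P'] -> total ['C946P', 'G705E', 'I716H', 'K337N']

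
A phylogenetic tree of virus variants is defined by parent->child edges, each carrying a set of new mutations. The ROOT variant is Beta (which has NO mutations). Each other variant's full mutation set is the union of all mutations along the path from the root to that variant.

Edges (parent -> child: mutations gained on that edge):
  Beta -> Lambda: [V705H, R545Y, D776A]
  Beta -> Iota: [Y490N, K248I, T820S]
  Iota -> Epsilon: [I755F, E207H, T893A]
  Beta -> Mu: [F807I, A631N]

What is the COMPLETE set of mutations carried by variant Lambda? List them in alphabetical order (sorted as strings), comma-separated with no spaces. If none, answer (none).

Answer: D776A,R545Y,V705H

Derivation:
At Beta: gained [] -> total []
At Lambda: gained ['V705H', 'R545Y', 'D776A'] -> total ['D776A', 'R545Y', 'V705H']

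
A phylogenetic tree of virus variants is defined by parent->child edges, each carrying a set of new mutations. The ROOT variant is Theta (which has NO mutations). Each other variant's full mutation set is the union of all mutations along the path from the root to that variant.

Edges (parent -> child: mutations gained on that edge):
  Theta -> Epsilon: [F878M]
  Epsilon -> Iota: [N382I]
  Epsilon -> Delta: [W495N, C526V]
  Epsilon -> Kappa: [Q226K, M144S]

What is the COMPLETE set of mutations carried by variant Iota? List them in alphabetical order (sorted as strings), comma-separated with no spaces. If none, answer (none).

Answer: F878M,N382I

Derivation:
At Theta: gained [] -> total []
At Epsilon: gained ['F878M'] -> total ['F878M']
At Iota: gained ['N382I'] -> total ['F878M', 'N382I']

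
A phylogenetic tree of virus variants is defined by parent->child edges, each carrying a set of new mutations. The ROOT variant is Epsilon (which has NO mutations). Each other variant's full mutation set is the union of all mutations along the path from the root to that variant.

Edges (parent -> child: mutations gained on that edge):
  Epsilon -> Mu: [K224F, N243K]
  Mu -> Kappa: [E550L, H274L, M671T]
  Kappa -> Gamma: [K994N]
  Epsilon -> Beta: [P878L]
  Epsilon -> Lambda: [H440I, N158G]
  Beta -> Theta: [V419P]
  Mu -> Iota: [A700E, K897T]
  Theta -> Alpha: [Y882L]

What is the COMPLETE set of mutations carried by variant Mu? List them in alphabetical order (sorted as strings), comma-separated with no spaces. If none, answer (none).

At Epsilon: gained [] -> total []
At Mu: gained ['K224F', 'N243K'] -> total ['K224F', 'N243K']

Answer: K224F,N243K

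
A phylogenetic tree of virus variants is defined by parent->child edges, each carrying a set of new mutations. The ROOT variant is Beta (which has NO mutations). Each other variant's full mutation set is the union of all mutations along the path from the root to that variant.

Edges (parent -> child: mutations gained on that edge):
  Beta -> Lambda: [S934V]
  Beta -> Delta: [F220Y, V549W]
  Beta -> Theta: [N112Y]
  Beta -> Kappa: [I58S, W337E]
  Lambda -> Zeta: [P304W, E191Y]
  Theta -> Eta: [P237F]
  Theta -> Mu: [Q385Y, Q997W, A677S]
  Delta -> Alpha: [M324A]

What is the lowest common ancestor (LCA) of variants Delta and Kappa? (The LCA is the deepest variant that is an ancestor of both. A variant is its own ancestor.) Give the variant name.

Path from root to Delta: Beta -> Delta
  ancestors of Delta: {Beta, Delta}
Path from root to Kappa: Beta -> Kappa
  ancestors of Kappa: {Beta, Kappa}
Common ancestors: {Beta}
Walk up from Kappa: Kappa (not in ancestors of Delta), Beta (in ancestors of Delta)
Deepest common ancestor (LCA) = Beta

Answer: Beta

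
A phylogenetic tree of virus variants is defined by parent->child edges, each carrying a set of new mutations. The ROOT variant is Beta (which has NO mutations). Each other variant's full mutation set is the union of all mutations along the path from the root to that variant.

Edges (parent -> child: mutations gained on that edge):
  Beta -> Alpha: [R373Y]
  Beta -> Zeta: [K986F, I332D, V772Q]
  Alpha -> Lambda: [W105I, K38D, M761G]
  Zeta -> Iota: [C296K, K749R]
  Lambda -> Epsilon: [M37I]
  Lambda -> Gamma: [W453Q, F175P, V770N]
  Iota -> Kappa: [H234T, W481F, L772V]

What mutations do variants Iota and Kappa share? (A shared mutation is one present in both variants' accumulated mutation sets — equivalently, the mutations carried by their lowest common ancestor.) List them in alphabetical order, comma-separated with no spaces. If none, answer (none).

Answer: C296K,I332D,K749R,K986F,V772Q

Derivation:
Accumulating mutations along path to Iota:
  At Beta: gained [] -> total []
  At Zeta: gained ['K986F', 'I332D', 'V772Q'] -> total ['I332D', 'K986F', 'V772Q']
  At Iota: gained ['C296K', 'K749R'] -> total ['C296K', 'I332D', 'K749R', 'K986F', 'V772Q']
Mutations(Iota) = ['C296K', 'I332D', 'K749R', 'K986F', 'V772Q']
Accumulating mutations along path to Kappa:
  At Beta: gained [] -> total []
  At Zeta: gained ['K986F', 'I332D', 'V772Q'] -> total ['I332D', 'K986F', 'V772Q']
  At Iota: gained ['C296K', 'K749R'] -> total ['C296K', 'I332D', 'K749R', 'K986F', 'V772Q']
  At Kappa: gained ['H234T', 'W481F', 'L772V'] -> total ['C296K', 'H234T', 'I332D', 'K749R', 'K986F', 'L772V', 'V772Q', 'W481F']
Mutations(Kappa) = ['C296K', 'H234T', 'I332D', 'K749R', 'K986F', 'L772V', 'V772Q', 'W481F']
Intersection: ['C296K', 'I332D', 'K749R', 'K986F', 'V772Q'] ∩ ['C296K', 'H234T', 'I332D', 'K749R', 'K986F', 'L772V', 'V772Q', 'W481F'] = ['C296K', 'I332D', 'K749R', 'K986F', 'V772Q']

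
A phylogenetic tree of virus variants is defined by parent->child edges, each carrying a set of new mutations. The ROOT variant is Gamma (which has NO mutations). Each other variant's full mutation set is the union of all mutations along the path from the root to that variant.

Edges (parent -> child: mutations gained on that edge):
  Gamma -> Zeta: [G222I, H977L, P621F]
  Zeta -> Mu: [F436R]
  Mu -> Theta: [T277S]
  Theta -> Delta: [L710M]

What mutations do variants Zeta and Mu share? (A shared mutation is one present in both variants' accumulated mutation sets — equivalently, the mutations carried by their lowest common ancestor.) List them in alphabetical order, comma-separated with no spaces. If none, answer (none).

Answer: G222I,H977L,P621F

Derivation:
Accumulating mutations along path to Zeta:
  At Gamma: gained [] -> total []
  At Zeta: gained ['G222I', 'H977L', 'P621F'] -> total ['G222I', 'H977L', 'P621F']
Mutations(Zeta) = ['G222I', 'H977L', 'P621F']
Accumulating mutations along path to Mu:
  At Gamma: gained [] -> total []
  At Zeta: gained ['G222I', 'H977L', 'P621F'] -> total ['G222I', 'H977L', 'P621F']
  At Mu: gained ['F436R'] -> total ['F436R', 'G222I', 'H977L', 'P621F']
Mutations(Mu) = ['F436R', 'G222I', 'H977L', 'P621F']
Intersection: ['G222I', 'H977L', 'P621F'] ∩ ['F436R', 'G222I', 'H977L', 'P621F'] = ['G222I', 'H977L', 'P621F']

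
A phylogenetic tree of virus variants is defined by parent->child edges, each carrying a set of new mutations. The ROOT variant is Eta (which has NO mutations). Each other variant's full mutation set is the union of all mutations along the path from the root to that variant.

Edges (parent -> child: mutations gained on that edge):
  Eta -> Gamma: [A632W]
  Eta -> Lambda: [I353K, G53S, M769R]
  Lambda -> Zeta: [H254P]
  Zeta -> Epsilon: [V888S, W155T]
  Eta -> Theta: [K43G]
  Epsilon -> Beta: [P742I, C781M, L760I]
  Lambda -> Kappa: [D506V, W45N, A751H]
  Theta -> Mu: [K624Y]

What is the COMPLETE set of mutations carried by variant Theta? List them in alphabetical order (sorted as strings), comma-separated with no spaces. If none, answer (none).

At Eta: gained [] -> total []
At Theta: gained ['K43G'] -> total ['K43G']

Answer: K43G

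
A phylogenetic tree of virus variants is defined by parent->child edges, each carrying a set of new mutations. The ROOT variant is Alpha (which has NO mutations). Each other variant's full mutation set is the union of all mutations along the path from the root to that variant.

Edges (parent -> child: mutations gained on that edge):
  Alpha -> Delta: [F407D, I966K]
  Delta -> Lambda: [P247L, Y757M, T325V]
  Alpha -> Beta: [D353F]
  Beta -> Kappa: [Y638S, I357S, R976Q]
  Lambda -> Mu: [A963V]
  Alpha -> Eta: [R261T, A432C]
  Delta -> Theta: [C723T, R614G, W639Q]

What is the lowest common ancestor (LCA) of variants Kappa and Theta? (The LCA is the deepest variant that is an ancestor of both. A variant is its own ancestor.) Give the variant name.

Path from root to Kappa: Alpha -> Beta -> Kappa
  ancestors of Kappa: {Alpha, Beta, Kappa}
Path from root to Theta: Alpha -> Delta -> Theta
  ancestors of Theta: {Alpha, Delta, Theta}
Common ancestors: {Alpha}
Walk up from Theta: Theta (not in ancestors of Kappa), Delta (not in ancestors of Kappa), Alpha (in ancestors of Kappa)
Deepest common ancestor (LCA) = Alpha

Answer: Alpha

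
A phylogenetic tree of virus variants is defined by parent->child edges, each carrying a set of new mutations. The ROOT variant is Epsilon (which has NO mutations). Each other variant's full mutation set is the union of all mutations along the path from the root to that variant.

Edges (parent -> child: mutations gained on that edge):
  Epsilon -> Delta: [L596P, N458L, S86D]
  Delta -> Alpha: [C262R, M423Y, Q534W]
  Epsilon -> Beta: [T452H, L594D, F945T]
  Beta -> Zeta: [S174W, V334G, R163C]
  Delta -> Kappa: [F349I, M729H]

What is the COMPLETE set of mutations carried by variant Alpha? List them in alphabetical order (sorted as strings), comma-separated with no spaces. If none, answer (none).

At Epsilon: gained [] -> total []
At Delta: gained ['L596P', 'N458L', 'S86D'] -> total ['L596P', 'N458L', 'S86D']
At Alpha: gained ['C262R', 'M423Y', 'Q534W'] -> total ['C262R', 'L596P', 'M423Y', 'N458L', 'Q534W', 'S86D']

Answer: C262R,L596P,M423Y,N458L,Q534W,S86D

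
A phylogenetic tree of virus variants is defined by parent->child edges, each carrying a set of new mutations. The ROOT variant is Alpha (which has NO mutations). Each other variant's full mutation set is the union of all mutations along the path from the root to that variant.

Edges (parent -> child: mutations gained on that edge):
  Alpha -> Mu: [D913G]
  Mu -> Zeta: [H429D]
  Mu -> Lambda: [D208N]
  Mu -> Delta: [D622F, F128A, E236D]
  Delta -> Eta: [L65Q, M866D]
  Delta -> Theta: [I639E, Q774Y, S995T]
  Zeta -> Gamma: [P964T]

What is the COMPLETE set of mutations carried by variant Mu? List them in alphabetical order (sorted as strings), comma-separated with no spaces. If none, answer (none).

At Alpha: gained [] -> total []
At Mu: gained ['D913G'] -> total ['D913G']

Answer: D913G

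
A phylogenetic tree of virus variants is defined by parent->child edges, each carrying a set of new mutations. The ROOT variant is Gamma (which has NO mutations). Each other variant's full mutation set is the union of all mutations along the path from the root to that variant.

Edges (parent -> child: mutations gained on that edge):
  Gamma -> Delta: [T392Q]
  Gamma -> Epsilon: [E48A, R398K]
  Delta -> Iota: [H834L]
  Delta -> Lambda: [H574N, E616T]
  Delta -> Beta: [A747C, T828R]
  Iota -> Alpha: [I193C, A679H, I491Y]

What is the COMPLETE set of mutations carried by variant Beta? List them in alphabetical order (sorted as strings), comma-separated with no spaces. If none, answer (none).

At Gamma: gained [] -> total []
At Delta: gained ['T392Q'] -> total ['T392Q']
At Beta: gained ['A747C', 'T828R'] -> total ['A747C', 'T392Q', 'T828R']

Answer: A747C,T392Q,T828R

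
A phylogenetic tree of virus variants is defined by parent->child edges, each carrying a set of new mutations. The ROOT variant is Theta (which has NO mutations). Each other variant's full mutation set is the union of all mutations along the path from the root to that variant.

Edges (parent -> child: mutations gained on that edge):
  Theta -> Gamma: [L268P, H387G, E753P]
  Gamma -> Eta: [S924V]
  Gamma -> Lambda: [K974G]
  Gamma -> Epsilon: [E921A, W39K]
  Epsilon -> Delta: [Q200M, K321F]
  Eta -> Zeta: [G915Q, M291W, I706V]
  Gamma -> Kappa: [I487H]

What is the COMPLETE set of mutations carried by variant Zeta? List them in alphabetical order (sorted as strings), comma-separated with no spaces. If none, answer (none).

Answer: E753P,G915Q,H387G,I706V,L268P,M291W,S924V

Derivation:
At Theta: gained [] -> total []
At Gamma: gained ['L268P', 'H387G', 'E753P'] -> total ['E753P', 'H387G', 'L268P']
At Eta: gained ['S924V'] -> total ['E753P', 'H387G', 'L268P', 'S924V']
At Zeta: gained ['G915Q', 'M291W', 'I706V'] -> total ['E753P', 'G915Q', 'H387G', 'I706V', 'L268P', 'M291W', 'S924V']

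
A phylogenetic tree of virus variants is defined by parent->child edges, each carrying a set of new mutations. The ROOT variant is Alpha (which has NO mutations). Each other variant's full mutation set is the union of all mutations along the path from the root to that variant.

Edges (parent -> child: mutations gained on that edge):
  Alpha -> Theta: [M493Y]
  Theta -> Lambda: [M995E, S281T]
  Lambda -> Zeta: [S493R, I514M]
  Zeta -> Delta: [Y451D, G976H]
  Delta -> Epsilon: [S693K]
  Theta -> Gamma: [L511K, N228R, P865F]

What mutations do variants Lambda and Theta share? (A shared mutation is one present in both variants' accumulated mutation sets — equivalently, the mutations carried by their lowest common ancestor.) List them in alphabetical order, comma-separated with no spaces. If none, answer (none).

Answer: M493Y

Derivation:
Accumulating mutations along path to Lambda:
  At Alpha: gained [] -> total []
  At Theta: gained ['M493Y'] -> total ['M493Y']
  At Lambda: gained ['M995E', 'S281T'] -> total ['M493Y', 'M995E', 'S281T']
Mutations(Lambda) = ['M493Y', 'M995E', 'S281T']
Accumulating mutations along path to Theta:
  At Alpha: gained [] -> total []
  At Theta: gained ['M493Y'] -> total ['M493Y']
Mutations(Theta) = ['M493Y']
Intersection: ['M493Y', 'M995E', 'S281T'] ∩ ['M493Y'] = ['M493Y']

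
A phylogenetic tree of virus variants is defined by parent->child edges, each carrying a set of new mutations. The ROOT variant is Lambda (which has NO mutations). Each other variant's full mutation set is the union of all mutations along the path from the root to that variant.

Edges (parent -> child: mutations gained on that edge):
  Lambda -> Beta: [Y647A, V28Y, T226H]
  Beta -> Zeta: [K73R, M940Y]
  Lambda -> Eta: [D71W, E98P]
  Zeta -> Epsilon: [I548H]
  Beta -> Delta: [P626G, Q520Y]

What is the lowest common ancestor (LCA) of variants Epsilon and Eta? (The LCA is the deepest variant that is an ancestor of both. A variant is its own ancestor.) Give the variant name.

Path from root to Epsilon: Lambda -> Beta -> Zeta -> Epsilon
  ancestors of Epsilon: {Lambda, Beta, Zeta, Epsilon}
Path from root to Eta: Lambda -> Eta
  ancestors of Eta: {Lambda, Eta}
Common ancestors: {Lambda}
Walk up from Eta: Eta (not in ancestors of Epsilon), Lambda (in ancestors of Epsilon)
Deepest common ancestor (LCA) = Lambda

Answer: Lambda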